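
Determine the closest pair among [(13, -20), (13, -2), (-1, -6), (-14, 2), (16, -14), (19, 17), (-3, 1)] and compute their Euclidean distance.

Computing all pairwise distances among 7 points:

d((13, -20), (13, -2)) = 18.0
d((13, -20), (-1, -6)) = 19.799
d((13, -20), (-14, 2)) = 34.8281
d((13, -20), (16, -14)) = 6.7082 <-- minimum
d((13, -20), (19, 17)) = 37.4833
d((13, -20), (-3, 1)) = 26.4008
d((13, -2), (-1, -6)) = 14.5602
d((13, -2), (-14, 2)) = 27.2947
d((13, -2), (16, -14)) = 12.3693
d((13, -2), (19, 17)) = 19.9249
d((13, -2), (-3, 1)) = 16.2788
d((-1, -6), (-14, 2)) = 15.2643
d((-1, -6), (16, -14)) = 18.7883
d((-1, -6), (19, 17)) = 30.4795
d((-1, -6), (-3, 1)) = 7.2801
d((-14, 2), (16, -14)) = 34.0
d((-14, 2), (19, 17)) = 36.2491
d((-14, 2), (-3, 1)) = 11.0454
d((16, -14), (19, 17)) = 31.1448
d((16, -14), (-3, 1)) = 24.2074
d((19, 17), (-3, 1)) = 27.2029

Closest pair: (13, -20) and (16, -14) with distance 6.7082

The closest pair is (13, -20) and (16, -14) with Euclidean distance 6.7082. For 7 points, brute-force pairwise comparison is shown above. For large n, the divide-and-conquer algorithm (sort by x, recurse on halves, check the dividing strip) achieves O(n log n).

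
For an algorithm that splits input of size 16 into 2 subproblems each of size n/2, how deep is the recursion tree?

For divide and conquer with division factor 2:

Problem sizes at each level:
Level 0: 16
Level 1: 8
Level 2: 4
Level 3: 2
Level 4: 1

The root is level 0 and the size-1 base case is level 4 (the tree spans levels 0 through 4, i.e. 5 levels counting the root), so the depth is the number of divisions: log_2(16) = 4

The recursion tree depth is log_2(16) = 4. At each level, the problem size is divided by 2, so it takes 4 divisions to reduce to a base case of size 1. The algorithm makes 2 recursive calls at each level.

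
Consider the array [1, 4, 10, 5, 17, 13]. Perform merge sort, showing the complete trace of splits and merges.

Merge sort trace:

Split: [1, 4, 10, 5, 17, 13] -> [1, 4, 10] and [5, 17, 13]
  Split: [1, 4, 10] -> [1] and [4, 10]
    Split: [4, 10] -> [4] and [10]
    Merge: [4] + [10] -> [4, 10]
  Merge: [1] + [4, 10] -> [1, 4, 10]
  Split: [5, 17, 13] -> [5] and [17, 13]
    Split: [17, 13] -> [17] and [13]
    Merge: [17] + [13] -> [13, 17]
  Merge: [5] + [13, 17] -> [5, 13, 17]
Merge: [1, 4, 10] + [5, 13, 17] -> [1, 4, 5, 10, 13, 17]

Final sorted array: [1, 4, 5, 10, 13, 17]

The merge sort proceeds by recursively splitting the array and merging sorted halves.
After all merges, the sorted array is [1, 4, 5, 10, 13, 17].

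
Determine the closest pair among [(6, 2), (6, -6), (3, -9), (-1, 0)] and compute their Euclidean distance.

Computing all pairwise distances among 4 points:

d((6, 2), (6, -6)) = 8.0
d((6, 2), (3, -9)) = 11.4018
d((6, 2), (-1, 0)) = 7.2801
d((6, -6), (3, -9)) = 4.2426 <-- minimum
d((6, -6), (-1, 0)) = 9.2195
d((3, -9), (-1, 0)) = 9.8489

Closest pair: (6, -6) and (3, -9) with distance 4.2426

The closest pair is (6, -6) and (3, -9) with Euclidean distance 4.2426. For 4 points, brute-force pairwise comparison is shown above. For large n, the divide-and-conquer algorithm (sort by x, recurse on halves, check the dividing strip) achieves O(n log n).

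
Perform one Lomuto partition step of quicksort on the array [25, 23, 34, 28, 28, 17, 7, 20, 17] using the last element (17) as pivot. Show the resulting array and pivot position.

Lomuto partition with pivot = 17:

Initial array: [25, 23, 34, 28, 28, 17, 7, 20, 17]

arr[0]=25 > 17: no swap
arr[1]=23 > 17: no swap
arr[2]=34 > 17: no swap
arr[3]=28 > 17: no swap
arr[4]=28 > 17: no swap
arr[5]=17 <= 17: swap with position 0, array becomes [17, 23, 34, 28, 28, 25, 7, 20, 17]
arr[6]=7 <= 17: swap with position 1, array becomes [17, 7, 34, 28, 28, 25, 23, 20, 17]
arr[7]=20 > 17: no swap

Place pivot at position 2: [17, 7, 17, 28, 28, 25, 23, 20, 34]
Pivot position: 2

After partitioning with pivot 17, the array becomes [17, 7, 17, 28, 28, 25, 23, 20, 34]. The pivot is placed at index 2. All elements to the left of the pivot are <= 17, and all elements to the right are > 17.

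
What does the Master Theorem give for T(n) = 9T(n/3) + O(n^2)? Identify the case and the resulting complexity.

Master Theorem for T(n) = 9T(n/3) + O(n^2):

a = 9, b = 3, c = 2
log_b(a) = log_3(9) = 2.0000

Case 2: c = 2 = log_3(9) = 2.0000
T(n) = O(n^2 log n) = O(n^2 log n)

For T(n) = 9T(n/3) + O(n^2): log_3(9) = 2.0000. This is Case 2 of the Master Theorem (c = log_b(a), equal work at all levels), giving O(n^2 log n).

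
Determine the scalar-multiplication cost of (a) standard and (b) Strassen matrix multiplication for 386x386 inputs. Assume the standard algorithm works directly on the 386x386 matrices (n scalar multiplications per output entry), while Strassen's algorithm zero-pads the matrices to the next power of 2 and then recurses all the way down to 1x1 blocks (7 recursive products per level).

Matrix multiplication for 386x386 matrices:

Strassen's algorithm requires power-of-2 dimensions. Pad 386x386 to 512x512 (next power of 2).

Standard algorithm: 386^3 = 57512456 multiplications
Strassen's algorithm: 7^(log2(512)) = 7^9 = 40353607 multiplications
Savings: 57512456 - 40353607 = 17158849 multiplications

Standard: 57512456 multiplications (386^3). Strassen: 40353607 multiplications (7^9, after padding to 512x512). Strassen reduces 8 recursive multiplications to 7 at each level.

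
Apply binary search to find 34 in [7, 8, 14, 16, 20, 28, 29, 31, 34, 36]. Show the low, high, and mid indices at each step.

Binary search for 34 in [7, 8, 14, 16, 20, 28, 29, 31, 34, 36]:

lo=0, hi=9, mid=4, arr[mid]=20 -> 20 < 34, search right half
lo=5, hi=9, mid=7, arr[mid]=31 -> 31 < 34, search right half
lo=8, hi=9, mid=8, arr[mid]=34 -> Found target at index 8!

Binary search finds 34 at index 8 after 3 comparisons. The search repeatedly halves the search space by comparing with the middle element.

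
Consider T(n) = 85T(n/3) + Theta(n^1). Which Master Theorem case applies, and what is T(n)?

Master Theorem for T(n) = 85T(n/3) + O(n^1):

a = 85, b = 3, c = 1
log_b(a) = log_3(85) = 4.0439

Case 1: c = 1 < log_3(85) = 4.0439
T(n) = O(n^(log_3 85))

For T(n) = 85T(n/3) + O(n^1): log_3(85) = 4.0439. This is Case 1 of the Master Theorem (c < log_b(a), work dominated by leaves), giving O(n^(log_3 85)).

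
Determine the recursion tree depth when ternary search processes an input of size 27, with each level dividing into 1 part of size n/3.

For divide and conquer with division factor 3:

Problem sizes at each level:
Level 0: 27
Level 1: 9
Level 2: 3
Level 3: 1

The root is level 0 and the size-1 base case is level 3 (the tree spans levels 0 through 3, i.e. 4 levels counting the root), so the depth is the number of divisions: log_3(27) = 3

The recursion tree depth is log_3(27) = 3. At each level, the problem size is divided by 3, so it takes 3 divisions to reduce to a base case of size 1. The algorithm makes 1 recursive call at each level.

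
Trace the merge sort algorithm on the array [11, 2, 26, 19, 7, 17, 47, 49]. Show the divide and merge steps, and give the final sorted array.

Merge sort trace:

Split: [11, 2, 26, 19, 7, 17, 47, 49] -> [11, 2, 26, 19] and [7, 17, 47, 49]
  Split: [11, 2, 26, 19] -> [11, 2] and [26, 19]
    Split: [11, 2] -> [11] and [2]
    Merge: [11] + [2] -> [2, 11]
    Split: [26, 19] -> [26] and [19]
    Merge: [26] + [19] -> [19, 26]
  Merge: [2, 11] + [19, 26] -> [2, 11, 19, 26]
  Split: [7, 17, 47, 49] -> [7, 17] and [47, 49]
    Split: [7, 17] -> [7] and [17]
    Merge: [7] + [17] -> [7, 17]
    Split: [47, 49] -> [47] and [49]
    Merge: [47] + [49] -> [47, 49]
  Merge: [7, 17] + [47, 49] -> [7, 17, 47, 49]
Merge: [2, 11, 19, 26] + [7, 17, 47, 49] -> [2, 7, 11, 17, 19, 26, 47, 49]

Final sorted array: [2, 7, 11, 17, 19, 26, 47, 49]

The merge sort proceeds by recursively splitting the array and merging sorted halves.
After all merges, the sorted array is [2, 7, 11, 17, 19, 26, 47, 49].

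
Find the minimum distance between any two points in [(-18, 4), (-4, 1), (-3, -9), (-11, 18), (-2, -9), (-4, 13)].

Computing all pairwise distances among 6 points:

d((-18, 4), (-4, 1)) = 14.3178
d((-18, 4), (-3, -9)) = 19.8494
d((-18, 4), (-11, 18)) = 15.6525
d((-18, 4), (-2, -9)) = 20.6155
d((-18, 4), (-4, 13)) = 16.6433
d((-4, 1), (-3, -9)) = 10.0499
d((-4, 1), (-11, 18)) = 18.3848
d((-4, 1), (-2, -9)) = 10.198
d((-4, 1), (-4, 13)) = 12.0
d((-3, -9), (-11, 18)) = 28.1603
d((-3, -9), (-2, -9)) = 1.0 <-- minimum
d((-3, -9), (-4, 13)) = 22.0227
d((-11, 18), (-2, -9)) = 28.4605
d((-11, 18), (-4, 13)) = 8.6023
d((-2, -9), (-4, 13)) = 22.0907

Closest pair: (-3, -9) and (-2, -9) with distance 1.0

The closest pair is (-3, -9) and (-2, -9) with Euclidean distance 1.0. For 6 points, brute-force pairwise comparison is shown above. For large n, the divide-and-conquer algorithm (sort by x, recurse on halves, check the dividing strip) achieves O(n log n).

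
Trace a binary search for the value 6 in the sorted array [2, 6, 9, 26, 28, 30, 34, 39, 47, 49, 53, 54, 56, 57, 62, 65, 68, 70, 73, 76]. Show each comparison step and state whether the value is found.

Binary search for 6 in [2, 6, 9, 26, 28, 30, 34, 39, 47, 49, 53, 54, 56, 57, 62, 65, 68, 70, 73, 76]:

lo=0, hi=19, mid=9, arr[mid]=49 -> 49 > 6, search left half
lo=0, hi=8, mid=4, arr[mid]=28 -> 28 > 6, search left half
lo=0, hi=3, mid=1, arr[mid]=6 -> Found target at index 1!

Binary search finds 6 at index 1 after 3 comparisons. The search repeatedly halves the search space by comparing with the middle element.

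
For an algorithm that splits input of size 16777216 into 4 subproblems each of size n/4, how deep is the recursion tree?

For divide and conquer with division factor 4:

Problem sizes at each level:
Level 0: 16777216
Level 1: 4194304
Level 2: 1048576
Level 3: 262144
Level 4: 65536
Level 5: 16384
Level 6: 4096
Level 7: 1024
Level 8: 256
Level 9: 64
Level 10: 16
Level 11: 4
Level 12: 1

The root is level 0 and the size-1 base case is level 12 (the tree spans levels 0 through 12, i.e. 13 levels counting the root), so the depth is the number of divisions: log_4(16777216) = 12

The recursion tree depth is log_4(16777216) = 12. At each level, the problem size is divided by 4, so it takes 12 divisions to reduce to a base case of size 1. The algorithm makes 4 recursive calls at each level.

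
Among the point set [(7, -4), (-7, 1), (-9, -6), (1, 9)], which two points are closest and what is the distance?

Computing all pairwise distances among 4 points:

d((7, -4), (-7, 1)) = 14.8661
d((7, -4), (-9, -6)) = 16.1245
d((7, -4), (1, 9)) = 14.3178
d((-7, 1), (-9, -6)) = 7.2801 <-- minimum
d((-7, 1), (1, 9)) = 11.3137
d((-9, -6), (1, 9)) = 18.0278

Closest pair: (-7, 1) and (-9, -6) with distance 7.2801

The closest pair is (-7, 1) and (-9, -6) with Euclidean distance 7.2801. For 4 points, brute-force pairwise comparison is shown above. For large n, the divide-and-conquer algorithm (sort by x, recurse on halves, check the dividing strip) achieves O(n log n).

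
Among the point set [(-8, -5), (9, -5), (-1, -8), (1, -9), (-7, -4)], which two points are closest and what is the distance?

Computing all pairwise distances among 5 points:

d((-8, -5), (9, -5)) = 17.0
d((-8, -5), (-1, -8)) = 7.6158
d((-8, -5), (1, -9)) = 9.8489
d((-8, -5), (-7, -4)) = 1.4142 <-- minimum
d((9, -5), (-1, -8)) = 10.4403
d((9, -5), (1, -9)) = 8.9443
d((9, -5), (-7, -4)) = 16.0312
d((-1, -8), (1, -9)) = 2.2361
d((-1, -8), (-7, -4)) = 7.2111
d((1, -9), (-7, -4)) = 9.434

Closest pair: (-8, -5) and (-7, -4) with distance 1.4142

The closest pair is (-8, -5) and (-7, -4) with Euclidean distance 1.4142. For 5 points, brute-force pairwise comparison is shown above. For large n, the divide-and-conquer algorithm (sort by x, recurse on halves, check the dividing strip) achieves O(n log n).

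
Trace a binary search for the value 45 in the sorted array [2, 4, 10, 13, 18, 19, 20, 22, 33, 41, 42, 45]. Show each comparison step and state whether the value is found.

Binary search for 45 in [2, 4, 10, 13, 18, 19, 20, 22, 33, 41, 42, 45]:

lo=0, hi=11, mid=5, arr[mid]=19 -> 19 < 45, search right half
lo=6, hi=11, mid=8, arr[mid]=33 -> 33 < 45, search right half
lo=9, hi=11, mid=10, arr[mid]=42 -> 42 < 45, search right half
lo=11, hi=11, mid=11, arr[mid]=45 -> Found target at index 11!

Binary search finds 45 at index 11 after 4 comparisons. The search repeatedly halves the search space by comparing with the middle element.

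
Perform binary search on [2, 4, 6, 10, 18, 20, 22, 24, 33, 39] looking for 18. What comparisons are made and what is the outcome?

Binary search for 18 in [2, 4, 6, 10, 18, 20, 22, 24, 33, 39]:

lo=0, hi=9, mid=4, arr[mid]=18 -> Found target at index 4!

Binary search finds 18 at index 4 after 1 comparisons. The search repeatedly halves the search space by comparing with the middle element.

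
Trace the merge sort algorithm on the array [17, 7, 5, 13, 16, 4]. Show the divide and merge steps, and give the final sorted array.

Merge sort trace:

Split: [17, 7, 5, 13, 16, 4] -> [17, 7, 5] and [13, 16, 4]
  Split: [17, 7, 5] -> [17] and [7, 5]
    Split: [7, 5] -> [7] and [5]
    Merge: [7] + [5] -> [5, 7]
  Merge: [17] + [5, 7] -> [5, 7, 17]
  Split: [13, 16, 4] -> [13] and [16, 4]
    Split: [16, 4] -> [16] and [4]
    Merge: [16] + [4] -> [4, 16]
  Merge: [13] + [4, 16] -> [4, 13, 16]
Merge: [5, 7, 17] + [4, 13, 16] -> [4, 5, 7, 13, 16, 17]

Final sorted array: [4, 5, 7, 13, 16, 17]

The merge sort proceeds by recursively splitting the array and merging sorted halves.
After all merges, the sorted array is [4, 5, 7, 13, 16, 17].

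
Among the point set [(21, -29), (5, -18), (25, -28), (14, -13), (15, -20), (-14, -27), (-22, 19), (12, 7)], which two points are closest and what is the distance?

Computing all pairwise distances among 8 points:

d((21, -29), (5, -18)) = 19.4165
d((21, -29), (25, -28)) = 4.1231 <-- minimum
d((21, -29), (14, -13)) = 17.4642
d((21, -29), (15, -20)) = 10.8167
d((21, -29), (-14, -27)) = 35.0571
d((21, -29), (-22, 19)) = 64.4438
d((21, -29), (12, 7)) = 37.108
d((5, -18), (25, -28)) = 22.3607
d((5, -18), (14, -13)) = 10.2956
d((5, -18), (15, -20)) = 10.198
d((5, -18), (-14, -27)) = 21.0238
d((5, -18), (-22, 19)) = 45.8039
d((5, -18), (12, 7)) = 25.9615
d((25, -28), (14, -13)) = 18.6011
d((25, -28), (15, -20)) = 12.8062
d((25, -28), (-14, -27)) = 39.0128
d((25, -28), (-22, 19)) = 66.468
d((25, -28), (12, 7)) = 37.3363
d((14, -13), (15, -20)) = 7.0711
d((14, -13), (-14, -27)) = 31.305
d((14, -13), (-22, 19)) = 48.1664
d((14, -13), (12, 7)) = 20.0998
d((15, -20), (-14, -27)) = 29.8329
d((15, -20), (-22, 19)) = 53.7587
d((15, -20), (12, 7)) = 27.1662
d((-14, -27), (-22, 19)) = 46.6905
d((-14, -27), (12, 7)) = 42.8019
d((-22, 19), (12, 7)) = 36.0555

Closest pair: (21, -29) and (25, -28) with distance 4.1231

The closest pair is (21, -29) and (25, -28) with Euclidean distance 4.1231. For 8 points, brute-force pairwise comparison is shown above. For large n, the divide-and-conquer algorithm (sort by x, recurse on halves, check the dividing strip) achieves O(n log n).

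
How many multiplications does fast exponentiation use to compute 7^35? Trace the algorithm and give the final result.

Computing 7^35 by squaring (build up from 7^1; each line after the first costs one multiplication):

7^1 = 7
7^2 = (7^1)^2 = 7^2 = 49
7^4 = (7^2)^2 = 49^2 = 2401
7^8 = (7^4)^2 = 2401^2 = 5764801
7^16 = (7^8)^2 = 5764801^2 = 33232930569601
7^17 = 7 * 7^16 = 7 * 33232930569601 = 232630513987207
7^34 = (7^17)^2 = 232630513987207^2 = 54116956037952111668959660849
7^35 = 7 * 7^34 = 7 * 54116956037952111668959660849 = 378818692265664781682717625943

Result: 378818692265664781682717625943
Multiplications needed: 7 (7 lines after 7^1)

7^35 = 378818692265664781682717625943. Using exponentiation by squaring, this requires 7 multiplications. The key idea: if the exponent is even, square the half-power; if odd, multiply by the base once.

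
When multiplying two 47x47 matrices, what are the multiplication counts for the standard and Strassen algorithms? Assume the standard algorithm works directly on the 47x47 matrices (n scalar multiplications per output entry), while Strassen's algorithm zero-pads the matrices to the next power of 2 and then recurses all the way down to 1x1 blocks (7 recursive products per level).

Matrix multiplication for 47x47 matrices:

Strassen's algorithm requires power-of-2 dimensions. Pad 47x47 to 64x64 (next power of 2).

Standard algorithm: 47^3 = 103823 multiplications
Strassen's algorithm: 7^(log2(64)) = 7^6 = 117649 multiplications
Difference: 103823 - 117649 = -13826 (Strassen uses MORE here due to padding overhead — for small or just-over-power-of-2 n, padding can outweigh the per-level savings)

Standard: 103823 multiplications (47^3). Strassen: 117649 multiplications (7^6, after padding to 64x64). Strassen reduces 8 recursive multiplications to 7 at each level.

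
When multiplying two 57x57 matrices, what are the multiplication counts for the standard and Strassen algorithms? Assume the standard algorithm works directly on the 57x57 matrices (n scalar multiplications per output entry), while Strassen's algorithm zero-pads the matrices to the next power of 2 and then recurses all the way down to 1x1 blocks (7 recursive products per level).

Matrix multiplication for 57x57 matrices:

Strassen's algorithm requires power-of-2 dimensions. Pad 57x57 to 64x64 (next power of 2).

Standard algorithm: 57^3 = 185193 multiplications
Strassen's algorithm: 7^(log2(64)) = 7^6 = 117649 multiplications
Savings: 185193 - 117649 = 67544 multiplications

Standard: 185193 multiplications (57^3). Strassen: 117649 multiplications (7^6, after padding to 64x64). Strassen reduces 8 recursive multiplications to 7 at each level.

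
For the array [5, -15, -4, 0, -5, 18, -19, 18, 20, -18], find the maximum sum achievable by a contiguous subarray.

Using Kadane's algorithm on [5, -15, -4, 0, -5, 18, -19, 18, 20, -18]:

Scanning through the array:
Position 1 (value -15): max_ending_here = -10, max_so_far = 5
Position 2 (value -4): max_ending_here = -4, max_so_far = 5
Position 3 (value 0): max_ending_here = 0, max_so_far = 5
Position 4 (value -5): max_ending_here = -5, max_so_far = 5
Position 5 (value 18): max_ending_here = 18, max_so_far = 18
Position 6 (value -19): max_ending_here = -1, max_so_far = 18
Position 7 (value 18): max_ending_here = 18, max_so_far = 18
Position 8 (value 20): max_ending_here = 38, max_so_far = 38
Position 9 (value -18): max_ending_here = 20, max_so_far = 38

Maximum subarray: [18, 20]
Maximum sum: 38

The maximum subarray is [18, 20] with sum 38. This subarray runs from index 7 to index 8.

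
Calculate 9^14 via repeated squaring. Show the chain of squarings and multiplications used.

Computing 9^14 by squaring (build up from 9^1; each line after the first costs one multiplication):

9^1 = 9
9^2 = (9^1)^2 = 9^2 = 81
9^3 = 9 * 9^2 = 9 * 81 = 729
9^6 = (9^3)^2 = 729^2 = 531441
9^7 = 9 * 9^6 = 9 * 531441 = 4782969
9^14 = (9^7)^2 = 4782969^2 = 22876792454961

Result: 22876792454961
Multiplications needed: 5 (5 lines after 9^1)

9^14 = 22876792454961. Using exponentiation by squaring, this requires 5 multiplications. The key idea: if the exponent is even, square the half-power; if odd, multiply by the base once.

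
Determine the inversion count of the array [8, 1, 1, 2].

Finding inversions in [8, 1, 1, 2]:

(0, 1): arr[0]=8 > arr[1]=1
(0, 2): arr[0]=8 > arr[2]=1
(0, 3): arr[0]=8 > arr[3]=2

Total inversions: 3

The array has 3 inversion(s): (0,1), (0,2), (0,3). Each pair (i,j) satisfies i < j and arr[i] > arr[j].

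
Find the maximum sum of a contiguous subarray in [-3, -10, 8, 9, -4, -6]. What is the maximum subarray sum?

Using Kadane's algorithm on [-3, -10, 8, 9, -4, -6]:

Scanning through the array:
Position 1 (value -10): max_ending_here = -10, max_so_far = -3
Position 2 (value 8): max_ending_here = 8, max_so_far = 8
Position 3 (value 9): max_ending_here = 17, max_so_far = 17
Position 4 (value -4): max_ending_here = 13, max_so_far = 17
Position 5 (value -6): max_ending_here = 7, max_so_far = 17

Maximum subarray: [8, 9]
Maximum sum: 17

The maximum subarray is [8, 9] with sum 17. This subarray runs from index 2 to index 3.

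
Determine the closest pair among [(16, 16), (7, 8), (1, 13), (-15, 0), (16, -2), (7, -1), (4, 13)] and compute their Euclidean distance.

Computing all pairwise distances among 7 points:

d((16, 16), (7, 8)) = 12.0416
d((16, 16), (1, 13)) = 15.2971
d((16, 16), (-15, 0)) = 34.8855
d((16, 16), (16, -2)) = 18.0
d((16, 16), (7, -1)) = 19.2354
d((16, 16), (4, 13)) = 12.3693
d((7, 8), (1, 13)) = 7.8102
d((7, 8), (-15, 0)) = 23.4094
d((7, 8), (16, -2)) = 13.4536
d((7, 8), (7, -1)) = 9.0
d((7, 8), (4, 13)) = 5.831
d((1, 13), (-15, 0)) = 20.6155
d((1, 13), (16, -2)) = 21.2132
d((1, 13), (7, -1)) = 15.2315
d((1, 13), (4, 13)) = 3.0 <-- minimum
d((-15, 0), (16, -2)) = 31.0644
d((-15, 0), (7, -1)) = 22.0227
d((-15, 0), (4, 13)) = 23.0217
d((16, -2), (7, -1)) = 9.0554
d((16, -2), (4, 13)) = 19.2094
d((7, -1), (4, 13)) = 14.3178

Closest pair: (1, 13) and (4, 13) with distance 3.0

The closest pair is (1, 13) and (4, 13) with Euclidean distance 3.0. For 7 points, brute-force pairwise comparison is shown above. For large n, the divide-and-conquer algorithm (sort by x, recurse on halves, check the dividing strip) achieves O(n log n).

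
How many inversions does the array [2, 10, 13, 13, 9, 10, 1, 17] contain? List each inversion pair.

Finding inversions in [2, 10, 13, 13, 9, 10, 1, 17]:

(0, 6): arr[0]=2 > arr[6]=1
(1, 4): arr[1]=10 > arr[4]=9
(1, 6): arr[1]=10 > arr[6]=1
(2, 4): arr[2]=13 > arr[4]=9
(2, 5): arr[2]=13 > arr[5]=10
(2, 6): arr[2]=13 > arr[6]=1
(3, 4): arr[3]=13 > arr[4]=9
(3, 5): arr[3]=13 > arr[5]=10
(3, 6): arr[3]=13 > arr[6]=1
(4, 6): arr[4]=9 > arr[6]=1
(5, 6): arr[5]=10 > arr[6]=1

Total inversions: 11

The array has 11 inversion(s): (0,6), (1,4), (1,6), (2,4), (2,5), (2,6), (3,4), (3,5), (3,6), (4,6), (5,6). Each pair (i,j) satisfies i < j and arr[i] > arr[j].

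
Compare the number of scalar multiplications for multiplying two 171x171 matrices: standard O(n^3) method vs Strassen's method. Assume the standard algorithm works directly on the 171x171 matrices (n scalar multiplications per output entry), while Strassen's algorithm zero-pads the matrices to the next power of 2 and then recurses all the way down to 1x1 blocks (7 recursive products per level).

Matrix multiplication for 171x171 matrices:

Strassen's algorithm requires power-of-2 dimensions. Pad 171x171 to 256x256 (next power of 2).

Standard algorithm: 171^3 = 5000211 multiplications
Strassen's algorithm: 7^(log2(256)) = 7^8 = 5764801 multiplications
Difference: 5000211 - 5764801 = -764590 (Strassen uses MORE here due to padding overhead — for small or just-over-power-of-2 n, padding can outweigh the per-level savings)

Standard: 5000211 multiplications (171^3). Strassen: 5764801 multiplications (7^8, after padding to 256x256). Strassen reduces 8 recursive multiplications to 7 at each level.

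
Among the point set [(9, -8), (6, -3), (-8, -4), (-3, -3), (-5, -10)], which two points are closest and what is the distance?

Computing all pairwise distances among 5 points:

d((9, -8), (6, -3)) = 5.831
d((9, -8), (-8, -4)) = 17.4642
d((9, -8), (-3, -3)) = 13.0
d((9, -8), (-5, -10)) = 14.1421
d((6, -3), (-8, -4)) = 14.0357
d((6, -3), (-3, -3)) = 9.0
d((6, -3), (-5, -10)) = 13.0384
d((-8, -4), (-3, -3)) = 5.099 <-- minimum
d((-8, -4), (-5, -10)) = 6.7082
d((-3, -3), (-5, -10)) = 7.2801

Closest pair: (-8, -4) and (-3, -3) with distance 5.099

The closest pair is (-8, -4) and (-3, -3) with Euclidean distance 5.099. For 5 points, brute-force pairwise comparison is shown above. For large n, the divide-and-conquer algorithm (sort by x, recurse on halves, check the dividing strip) achieves O(n log n).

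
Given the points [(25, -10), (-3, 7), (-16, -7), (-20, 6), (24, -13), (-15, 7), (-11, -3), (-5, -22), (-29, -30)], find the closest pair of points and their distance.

Computing all pairwise distances among 9 points:

d((25, -10), (-3, 7)) = 32.7567
d((25, -10), (-16, -7)) = 41.1096
d((25, -10), (-20, 6)) = 47.7598
d((25, -10), (24, -13)) = 3.1623 <-- minimum
d((25, -10), (-15, 7)) = 43.4626
d((25, -10), (-11, -3)) = 36.6742
d((25, -10), (-5, -22)) = 32.311
d((25, -10), (-29, -30)) = 57.5847
d((-3, 7), (-16, -7)) = 19.105
d((-3, 7), (-20, 6)) = 17.0294
d((-3, 7), (24, -13)) = 33.6006
d((-3, 7), (-15, 7)) = 12.0
d((-3, 7), (-11, -3)) = 12.8062
d((-3, 7), (-5, -22)) = 29.0689
d((-3, 7), (-29, -30)) = 45.2217
d((-16, -7), (-20, 6)) = 13.6015
d((-16, -7), (24, -13)) = 40.4475
d((-16, -7), (-15, 7)) = 14.0357
d((-16, -7), (-11, -3)) = 6.4031
d((-16, -7), (-5, -22)) = 18.6011
d((-16, -7), (-29, -30)) = 26.4197
d((-20, 6), (24, -13)) = 47.927
d((-20, 6), (-15, 7)) = 5.099
d((-20, 6), (-11, -3)) = 12.7279
d((-20, 6), (-5, -22)) = 31.7648
d((-20, 6), (-29, -30)) = 37.108
d((24, -13), (-15, 7)) = 43.8292
d((24, -13), (-11, -3)) = 36.4005
d((24, -13), (-5, -22)) = 30.3645
d((24, -13), (-29, -30)) = 55.6597
d((-15, 7), (-11, -3)) = 10.7703
d((-15, 7), (-5, -22)) = 30.6757
d((-15, 7), (-29, -30)) = 39.5601
d((-11, -3), (-5, -22)) = 19.9249
d((-11, -3), (-29, -30)) = 32.45
d((-5, -22), (-29, -30)) = 25.2982

Closest pair: (25, -10) and (24, -13) with distance 3.1623

The closest pair is (25, -10) and (24, -13) with Euclidean distance 3.1623. For 9 points, brute-force pairwise comparison is shown above. For large n, the divide-and-conquer algorithm (sort by x, recurse on halves, check the dividing strip) achieves O(n log n).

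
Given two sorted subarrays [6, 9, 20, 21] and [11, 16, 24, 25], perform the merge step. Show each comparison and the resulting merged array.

Merging process:

Compare 6 vs 11: take 6 from left. Merged: [6]
Compare 9 vs 11: take 9 from left. Merged: [6, 9]
Compare 20 vs 11: take 11 from right. Merged: [6, 9, 11]
Compare 20 vs 16: take 16 from right. Merged: [6, 9, 11, 16]
Compare 20 vs 24: take 20 from left. Merged: [6, 9, 11, 16, 20]
Compare 21 vs 24: take 21 from left. Merged: [6, 9, 11, 16, 20, 21]
Append remaining from right: [24, 25]. Merged: [6, 9, 11, 16, 20, 21, 24, 25]

Final merged array: [6, 9, 11, 16, 20, 21, 24, 25]
Total comparisons: 6

The merged array is [6, 9, 11, 16, 20, 21, 24, 25], requiring 6 comparisons. The merge step runs in O(n) time where n is the total number of elements.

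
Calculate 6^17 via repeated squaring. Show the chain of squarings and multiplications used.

Computing 6^17 by squaring (build up from 6^1; each line after the first costs one multiplication):

6^1 = 6
6^2 = (6^1)^2 = 6^2 = 36
6^4 = (6^2)^2 = 36^2 = 1296
6^8 = (6^4)^2 = 1296^2 = 1679616
6^16 = (6^8)^2 = 1679616^2 = 2821109907456
6^17 = 6 * 6^16 = 6 * 2821109907456 = 16926659444736

Result: 16926659444736
Multiplications needed: 5 (5 lines after 6^1)

6^17 = 16926659444736. Using exponentiation by squaring, this requires 5 multiplications. The key idea: if the exponent is even, square the half-power; if odd, multiply by the base once.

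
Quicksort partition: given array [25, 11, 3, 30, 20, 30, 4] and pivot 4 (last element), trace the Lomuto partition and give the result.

Lomuto partition with pivot = 4:

Initial array: [25, 11, 3, 30, 20, 30, 4]

arr[0]=25 > 4: no swap
arr[1]=11 > 4: no swap
arr[2]=3 <= 4: swap with position 0, array becomes [3, 11, 25, 30, 20, 30, 4]
arr[3]=30 > 4: no swap
arr[4]=20 > 4: no swap
arr[5]=30 > 4: no swap

Place pivot at position 1: [3, 4, 25, 30, 20, 30, 11]
Pivot position: 1

After partitioning with pivot 4, the array becomes [3, 4, 25, 30, 20, 30, 11]. The pivot is placed at index 1. All elements to the left of the pivot are <= 4, and all elements to the right are > 4.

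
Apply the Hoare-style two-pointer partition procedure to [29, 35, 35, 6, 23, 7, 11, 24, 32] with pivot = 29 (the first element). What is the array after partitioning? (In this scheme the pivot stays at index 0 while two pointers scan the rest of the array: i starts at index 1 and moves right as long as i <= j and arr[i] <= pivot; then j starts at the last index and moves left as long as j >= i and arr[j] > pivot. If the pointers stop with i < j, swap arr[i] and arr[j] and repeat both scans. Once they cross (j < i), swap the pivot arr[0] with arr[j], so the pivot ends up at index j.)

Hoare-style two-pointer partition with pivot = 29:

Initial array: [29, 35, 35, 6, 23, 7, 11, 24, 32]

Pointers start at i = 1, j = 8.
i stops at index 1 (arr[1]=35 > 29), j stops at index 7 (arr[7]=24 <= 29): swap arr[1] and arr[7], array becomes [29, 24, 35, 6, 23, 7, 11, 35, 32]
i stops at index 2 (arr[2]=35 > 29), j stops at index 6 (arr[6]=11 <= 29): swap arr[2] and arr[6], array becomes [29, 24, 11, 6, 23, 7, 35, 35, 32]
i ends at 6, j ends at 5: the pointers have crossed (j < i), so scanning stops.

Swap pivot arr[0] with arr[5] to place pivot at position 5: [7, 24, 11, 6, 23, 29, 35, 35, 32]
Pivot position: 5

After partitioning with pivot 29, the array becomes [7, 24, 11, 6, 23, 29, 35, 35, 32]. The pivot is placed at index 5. All elements to the left of the pivot are <= 29, and all elements to the right are > 29.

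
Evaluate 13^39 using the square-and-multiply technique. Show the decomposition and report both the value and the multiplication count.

Computing 13^39 by squaring (build up from 13^1; each line after the first costs one multiplication):

13^1 = 13
13^2 = (13^1)^2 = 13^2 = 169
13^4 = (13^2)^2 = 169^2 = 28561
13^8 = (13^4)^2 = 28561^2 = 815730721
13^9 = 13 * 13^8 = 13 * 815730721 = 10604499373
13^18 = (13^9)^2 = 10604499373^2 = 112455406951957393129
13^19 = 13 * 13^18 = 13 * 112455406951957393129 = 1461920290375446110677
13^38 = (13^19)^2 = 1461920290375446110677^2 = 2137210935411428674141543654682486133398329
13^39 = 13 * 13^38 = 13 * 2137210935411428674141543654682486133398329 = 27783742160348572763840067510872319734178277

Result: 27783742160348572763840067510872319734178277
Multiplications needed: 8 (8 lines after 13^1)

13^39 = 27783742160348572763840067510872319734178277. Using exponentiation by squaring, this requires 8 multiplications. The key idea: if the exponent is even, square the half-power; if odd, multiply by the base once.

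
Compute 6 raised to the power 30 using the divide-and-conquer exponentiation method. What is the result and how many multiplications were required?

Computing 6^30 by squaring (build up from 6^1; each line after the first costs one multiplication):

6^1 = 6
6^2 = (6^1)^2 = 6^2 = 36
6^3 = 6 * 6^2 = 6 * 36 = 216
6^6 = (6^3)^2 = 216^2 = 46656
6^7 = 6 * 6^6 = 6 * 46656 = 279936
6^14 = (6^7)^2 = 279936^2 = 78364164096
6^15 = 6 * 6^14 = 6 * 78364164096 = 470184984576
6^30 = (6^15)^2 = 470184984576^2 = 221073919720733357899776

Result: 221073919720733357899776
Multiplications needed: 7 (7 lines after 6^1)

6^30 = 221073919720733357899776. Using exponentiation by squaring, this requires 7 multiplications. The key idea: if the exponent is even, square the half-power; if odd, multiply by the base once.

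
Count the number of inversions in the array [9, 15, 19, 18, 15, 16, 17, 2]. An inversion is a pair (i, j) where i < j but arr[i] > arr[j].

Finding inversions in [9, 15, 19, 18, 15, 16, 17, 2]:

(0, 7): arr[0]=9 > arr[7]=2
(1, 7): arr[1]=15 > arr[7]=2
(2, 3): arr[2]=19 > arr[3]=18
(2, 4): arr[2]=19 > arr[4]=15
(2, 5): arr[2]=19 > arr[5]=16
(2, 6): arr[2]=19 > arr[6]=17
(2, 7): arr[2]=19 > arr[7]=2
(3, 4): arr[3]=18 > arr[4]=15
(3, 5): arr[3]=18 > arr[5]=16
(3, 6): arr[3]=18 > arr[6]=17
(3, 7): arr[3]=18 > arr[7]=2
(4, 7): arr[4]=15 > arr[7]=2
(5, 7): arr[5]=16 > arr[7]=2
(6, 7): arr[6]=17 > arr[7]=2

Total inversions: 14

The array has 14 inversion(s): (0,7), (1,7), (2,3), (2,4), (2,5), (2,6), (2,7), (3,4), (3,5), (3,6), (3,7), (4,7), (5,7), (6,7). Each pair (i,j) satisfies i < j and arr[i] > arr[j].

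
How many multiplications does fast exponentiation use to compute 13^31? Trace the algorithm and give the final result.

Computing 13^31 by squaring (build up from 13^1; each line after the first costs one multiplication):

13^1 = 13
13^2 = (13^1)^2 = 13^2 = 169
13^3 = 13 * 13^2 = 13 * 169 = 2197
13^6 = (13^3)^2 = 2197^2 = 4826809
13^7 = 13 * 13^6 = 13 * 4826809 = 62748517
13^14 = (13^7)^2 = 62748517^2 = 3937376385699289
13^15 = 13 * 13^14 = 13 * 3937376385699289 = 51185893014090757
13^30 = (13^15)^2 = 51185893014090757^2 = 2619995643649944960380551432833049
13^31 = 13 * 13^30 = 13 * 2619995643649944960380551432833049 = 34059943367449284484947168626829637

Result: 34059943367449284484947168626829637
Multiplications needed: 8 (8 lines after 13^1)

13^31 = 34059943367449284484947168626829637. Using exponentiation by squaring, this requires 8 multiplications. The key idea: if the exponent is even, square the half-power; if odd, multiply by the base once.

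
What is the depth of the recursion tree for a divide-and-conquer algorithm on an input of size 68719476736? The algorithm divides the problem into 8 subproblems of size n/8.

For divide and conquer with division factor 8:

Problem sizes at each level:
Level 0: 68719476736
Level 1: 8589934592
Level 2: 1073741824
Level 3: 134217728
Level 4: 16777216
Level 5: 2097152
Level 6: 262144
Level 7: 32768
Level 8: 4096
Level 9: 512
Level 10: 64
Level 11: 8
Level 12: 1

The root is level 0 and the size-1 base case is level 12 (the tree spans levels 0 through 12, i.e. 13 levels counting the root), so the depth is the number of divisions: log_8(68719476736) = 12

The recursion tree depth is log_8(68719476736) = 12. At each level, the problem size is divided by 8, so it takes 12 divisions to reduce to a base case of size 1. The algorithm makes 8 recursive calls at each level.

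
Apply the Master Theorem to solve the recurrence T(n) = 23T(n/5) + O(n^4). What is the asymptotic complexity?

Master Theorem for T(n) = 23T(n/5) + O(n^4):

a = 23, b = 5, c = 4
log_b(a) = log_5(23) = 1.9482

Case 3: c = 4 > log_5(23) = 1.9482
T(n) = O(n^4) = O(n^4)

For T(n) = 23T(n/5) + O(n^4): log_5(23) = 1.9482. This is Case 3 of the Master Theorem (c > log_b(a), work dominated by root), giving O(n^4).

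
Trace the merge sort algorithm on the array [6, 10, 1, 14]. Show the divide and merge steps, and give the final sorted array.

Merge sort trace:

Split: [6, 10, 1, 14] -> [6, 10] and [1, 14]
  Split: [6, 10] -> [6] and [10]
  Merge: [6] + [10] -> [6, 10]
  Split: [1, 14] -> [1] and [14]
  Merge: [1] + [14] -> [1, 14]
Merge: [6, 10] + [1, 14] -> [1, 6, 10, 14]

Final sorted array: [1, 6, 10, 14]

The merge sort proceeds by recursively splitting the array and merging sorted halves.
After all merges, the sorted array is [1, 6, 10, 14].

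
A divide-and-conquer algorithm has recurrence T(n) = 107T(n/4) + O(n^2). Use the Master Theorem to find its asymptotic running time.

Master Theorem for T(n) = 107T(n/4) + O(n^2):

a = 107, b = 4, c = 2
log_b(a) = log_4(107) = 3.3707

Case 1: c = 2 < log_4(107) = 3.3707
T(n) = O(n^(log_4 107))

For T(n) = 107T(n/4) + O(n^2): log_4(107) = 3.3707. This is Case 1 of the Master Theorem (c < log_b(a), work dominated by leaves), giving O(n^(log_4 107)).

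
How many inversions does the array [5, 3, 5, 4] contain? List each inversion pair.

Finding inversions in [5, 3, 5, 4]:

(0, 1): arr[0]=5 > arr[1]=3
(0, 3): arr[0]=5 > arr[3]=4
(2, 3): arr[2]=5 > arr[3]=4

Total inversions: 3

The array has 3 inversion(s): (0,1), (0,3), (2,3). Each pair (i,j) satisfies i < j and arr[i] > arr[j].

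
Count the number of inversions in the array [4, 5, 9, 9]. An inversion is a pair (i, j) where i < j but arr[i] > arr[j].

Finding inversions in [4, 5, 9, 9]:


Total inversions: 0

The array has 0 inversions. It is already sorted.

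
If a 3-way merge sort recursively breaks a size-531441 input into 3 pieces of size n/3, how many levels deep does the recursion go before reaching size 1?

For divide and conquer with division factor 3:

Problem sizes at each level:
Level 0: 531441
Level 1: 177147
Level 2: 59049
Level 3: 19683
Level 4: 6561
Level 5: 2187
Level 6: 729
Level 7: 243
Level 8: 81
Level 9: 27
Level 10: 9
Level 11: 3
Level 12: 1

The root is level 0 and the size-1 base case is level 12 (the tree spans levels 0 through 12, i.e. 13 levels counting the root), so the depth is the number of divisions: log_3(531441) = 12

The recursion tree depth is log_3(531441) = 12. At each level, the problem size is divided by 3, so it takes 12 divisions to reduce to a base case of size 1. The algorithm makes 3 recursive calls at each level.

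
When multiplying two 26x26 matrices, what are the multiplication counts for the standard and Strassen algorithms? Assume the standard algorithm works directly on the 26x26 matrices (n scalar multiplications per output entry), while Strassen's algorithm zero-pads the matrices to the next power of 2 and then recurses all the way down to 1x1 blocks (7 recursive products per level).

Matrix multiplication for 26x26 matrices:

Strassen's algorithm requires power-of-2 dimensions. Pad 26x26 to 32x32 (next power of 2).

Standard algorithm: 26^3 = 17576 multiplications
Strassen's algorithm: 7^(log2(32)) = 7^5 = 16807 multiplications
Savings: 17576 - 16807 = 769 multiplications

Standard: 17576 multiplications (26^3). Strassen: 16807 multiplications (7^5, after padding to 32x32). Strassen reduces 8 recursive multiplications to 7 at each level.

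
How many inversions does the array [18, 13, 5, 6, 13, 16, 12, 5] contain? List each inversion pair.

Finding inversions in [18, 13, 5, 6, 13, 16, 12, 5]:

(0, 1): arr[0]=18 > arr[1]=13
(0, 2): arr[0]=18 > arr[2]=5
(0, 3): arr[0]=18 > arr[3]=6
(0, 4): arr[0]=18 > arr[4]=13
(0, 5): arr[0]=18 > arr[5]=16
(0, 6): arr[0]=18 > arr[6]=12
(0, 7): arr[0]=18 > arr[7]=5
(1, 2): arr[1]=13 > arr[2]=5
(1, 3): arr[1]=13 > arr[3]=6
(1, 6): arr[1]=13 > arr[6]=12
(1, 7): arr[1]=13 > arr[7]=5
(3, 7): arr[3]=6 > arr[7]=5
(4, 6): arr[4]=13 > arr[6]=12
(4, 7): arr[4]=13 > arr[7]=5
(5, 6): arr[5]=16 > arr[6]=12
(5, 7): arr[5]=16 > arr[7]=5
(6, 7): arr[6]=12 > arr[7]=5

Total inversions: 17

The array has 17 inversion(s): (0,1), (0,2), (0,3), (0,4), (0,5), (0,6), (0,7), (1,2), (1,3), (1,6), (1,7), (3,7), (4,6), (4,7), (5,6), (5,7), (6,7). Each pair (i,j) satisfies i < j and arr[i] > arr[j].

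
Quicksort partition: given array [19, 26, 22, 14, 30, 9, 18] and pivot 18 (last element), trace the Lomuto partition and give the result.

Lomuto partition with pivot = 18:

Initial array: [19, 26, 22, 14, 30, 9, 18]

arr[0]=19 > 18: no swap
arr[1]=26 > 18: no swap
arr[2]=22 > 18: no swap
arr[3]=14 <= 18: swap with position 0, array becomes [14, 26, 22, 19, 30, 9, 18]
arr[4]=30 > 18: no swap
arr[5]=9 <= 18: swap with position 1, array becomes [14, 9, 22, 19, 30, 26, 18]

Place pivot at position 2: [14, 9, 18, 19, 30, 26, 22]
Pivot position: 2

After partitioning with pivot 18, the array becomes [14, 9, 18, 19, 30, 26, 22]. The pivot is placed at index 2. All elements to the left of the pivot are <= 18, and all elements to the right are > 18.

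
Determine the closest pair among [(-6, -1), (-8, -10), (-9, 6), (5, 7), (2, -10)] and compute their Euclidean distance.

Computing all pairwise distances among 5 points:

d((-6, -1), (-8, -10)) = 9.2195
d((-6, -1), (-9, 6)) = 7.6158 <-- minimum
d((-6, -1), (5, 7)) = 13.6015
d((-6, -1), (2, -10)) = 12.0416
d((-8, -10), (-9, 6)) = 16.0312
d((-8, -10), (5, 7)) = 21.4009
d((-8, -10), (2, -10)) = 10.0
d((-9, 6), (5, 7)) = 14.0357
d((-9, 6), (2, -10)) = 19.4165
d((5, 7), (2, -10)) = 17.2627

Closest pair: (-6, -1) and (-9, 6) with distance 7.6158

The closest pair is (-6, -1) and (-9, 6) with Euclidean distance 7.6158. For 5 points, brute-force pairwise comparison is shown above. For large n, the divide-and-conquer algorithm (sort by x, recurse on halves, check the dividing strip) achieves O(n log n).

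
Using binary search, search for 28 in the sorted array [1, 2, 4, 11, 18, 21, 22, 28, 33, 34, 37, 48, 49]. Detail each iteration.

Binary search for 28 in [1, 2, 4, 11, 18, 21, 22, 28, 33, 34, 37, 48, 49]:

lo=0, hi=12, mid=6, arr[mid]=22 -> 22 < 28, search right half
lo=7, hi=12, mid=9, arr[mid]=34 -> 34 > 28, search left half
lo=7, hi=8, mid=7, arr[mid]=28 -> Found target at index 7!

Binary search finds 28 at index 7 after 3 comparisons. The search repeatedly halves the search space by comparing with the middle element.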